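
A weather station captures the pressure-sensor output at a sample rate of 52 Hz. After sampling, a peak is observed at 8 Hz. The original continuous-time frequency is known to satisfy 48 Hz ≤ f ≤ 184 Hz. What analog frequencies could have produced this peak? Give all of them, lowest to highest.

60 Hz, 96 Hz, 112 Hz, 148 Hz, 164 Hz

Frequencies that alias to 8 Hz are k·fs ± 8 Hz for integer k ≥ 0.
k=0: 8 Hz.
k=1: 44 Hz, 60 Hz.
k=2: 96 Hz, 112 Hz.
k=3: 148 Hz, 164 Hz.
k=4: 200 Hz, 216 Hz.
Within [48 Hz, 184 Hz]: 60 Hz, 96 Hz, 112 Hz, 148 Hz, 164 Hz.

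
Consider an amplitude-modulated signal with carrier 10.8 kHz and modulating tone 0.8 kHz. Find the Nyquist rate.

23.2 kHz

AM sidebands sit at fc ± fm = 10 kHz and 11.6 kHz.
Highest-frequency component: 11.6 kHz.
Nyquist rate = 2 × 11.6 kHz = 23.2 kHz.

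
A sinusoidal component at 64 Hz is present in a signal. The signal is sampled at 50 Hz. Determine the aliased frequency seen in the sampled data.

64 Hz mod fs = 14 Hz.
14 Hz ≤ fs/2 = 25 Hz, appears at 14 Hz.

14 Hz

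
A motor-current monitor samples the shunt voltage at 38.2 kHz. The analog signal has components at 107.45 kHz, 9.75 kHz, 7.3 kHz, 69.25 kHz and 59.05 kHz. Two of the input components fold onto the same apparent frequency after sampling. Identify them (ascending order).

fs/2 = 19.1 kHz.
107.45 kHz mod fs = 31.05 kHz.
31.05 kHz > fs/2 = 19.1 kHz, folds to fs − 31.05 kHz = 7.15 kHz.
9.75 kHz ≤ fs/2 = 19.1 kHz, passes unchanged.
7.3 kHz ≤ fs/2 = 19.1 kHz, passes unchanged.
69.25 kHz mod fs = 31.05 kHz.
31.05 kHz > fs/2 = 19.1 kHz, folds to fs − 31.05 kHz = 7.15 kHz.
59.05 kHz mod fs = 20.85 kHz.
20.85 kHz > fs/2 = 19.1 kHz, folds to fs − 20.85 kHz = 17.35 kHz.
69.25 kHz and 107.45 kHz both map to 7.15 kHz.

69.25 kHz, 107.45 kHz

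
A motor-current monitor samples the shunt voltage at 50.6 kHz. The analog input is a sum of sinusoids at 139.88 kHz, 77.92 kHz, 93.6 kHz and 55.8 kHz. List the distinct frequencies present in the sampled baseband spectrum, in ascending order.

5.2 kHz, 7.6 kHz, 11.92 kHz, 23.28 kHz

fs/2 = 25.3 kHz.
139.88 kHz mod fs = 38.68 kHz.
38.68 kHz > fs/2 = 25.3 kHz, folds to fs − 38.68 kHz = 11.92 kHz.
77.92 kHz mod fs = 27.32 kHz.
27.32 kHz > fs/2 = 25.3 kHz, folds to fs − 27.32 kHz = 23.28 kHz.
93.6 kHz mod fs = 43 kHz.
43 kHz > fs/2 = 25.3 kHz, folds to fs − 43 kHz = 7.6 kHz.
55.8 kHz mod fs = 5.2 kHz.
5.2 kHz ≤ fs/2 = 25.3 kHz, appears at 5.2 kHz.
Distinct values: {5.2 kHz, 7.6 kHz, 11.92 kHz, 23.28 kHz}.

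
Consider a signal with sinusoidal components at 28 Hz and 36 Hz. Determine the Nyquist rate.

Highest-frequency component: 36 Hz.
Nyquist rate = 2 × 36 Hz = 72 Hz.

72 Hz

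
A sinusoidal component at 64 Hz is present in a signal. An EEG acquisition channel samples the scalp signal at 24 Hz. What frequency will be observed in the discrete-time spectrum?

64 Hz mod fs = 16 Hz.
16 Hz > fs/2 = 12 Hz, folds to fs − 16 Hz = 8 Hz.

8 Hz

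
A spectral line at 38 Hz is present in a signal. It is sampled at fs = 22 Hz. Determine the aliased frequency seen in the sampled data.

6 Hz

38 Hz mod fs = 16 Hz.
16 Hz > fs/2 = 11 Hz, folds to fs − 16 Hz = 6 Hz.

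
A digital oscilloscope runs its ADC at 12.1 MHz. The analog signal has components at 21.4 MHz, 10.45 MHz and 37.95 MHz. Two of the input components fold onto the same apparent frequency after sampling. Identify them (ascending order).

10.45 MHz, 37.95 MHz

fs/2 = 6.05 MHz.
21.4 MHz mod fs = 9.3 MHz.
9.3 MHz > fs/2 = 6.05 MHz, folds to fs − 9.3 MHz = 2.8 MHz.
10.45 MHz > fs/2 = 6.05 MHz, folds to fs − 10.45 MHz = 1.65 MHz.
37.95 MHz mod fs = 1.65 MHz.
1.65 MHz ≤ fs/2 = 6.05 MHz, appears at 1.65 MHz.
10.45 MHz and 37.95 MHz both map to 1.65 MHz.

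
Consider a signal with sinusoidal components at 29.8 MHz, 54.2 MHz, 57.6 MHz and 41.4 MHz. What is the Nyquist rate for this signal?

115.2 MHz

Highest-frequency component: 57.6 MHz.
Nyquist rate = 2 × 57.6 MHz = 115.2 MHz.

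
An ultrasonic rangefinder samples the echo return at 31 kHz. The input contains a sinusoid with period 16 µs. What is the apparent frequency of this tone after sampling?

T = 16 µs → f = 1/T = 62.5 kHz.
62.5 kHz mod fs = 0.5 kHz.
0.5 kHz ≤ fs/2 = 15.5 kHz, appears at 0.5 kHz.

0.5 kHz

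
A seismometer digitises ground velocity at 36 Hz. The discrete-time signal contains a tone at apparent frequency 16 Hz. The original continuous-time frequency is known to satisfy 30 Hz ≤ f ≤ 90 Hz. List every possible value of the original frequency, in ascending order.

52 Hz, 56 Hz, 88 Hz

Frequencies that alias to 16 Hz are k·fs ± 16 Hz for integer k ≥ 0.
k=0: 16 Hz.
k=1: 20 Hz, 52 Hz.
k=2: 56 Hz, 88 Hz.
k=3: 92 Hz, 124 Hz.
Within [30 Hz, 90 Hz]: 52 Hz, 56 Hz, 88 Hz.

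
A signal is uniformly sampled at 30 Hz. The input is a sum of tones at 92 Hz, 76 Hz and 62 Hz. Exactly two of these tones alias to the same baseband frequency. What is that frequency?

fs/2 = 15 Hz.
92 Hz mod fs = 2 Hz.
2 Hz ≤ fs/2 = 15 Hz, appears at 2 Hz.
76 Hz mod fs = 16 Hz.
16 Hz > fs/2 = 15 Hz, folds to fs − 16 Hz = 14 Hz.
62 Hz mod fs = 2 Hz.
2 Hz ≤ fs/2 = 15 Hz, appears at 2 Hz.
62 Hz and 92 Hz both map to 2 Hz.

2 Hz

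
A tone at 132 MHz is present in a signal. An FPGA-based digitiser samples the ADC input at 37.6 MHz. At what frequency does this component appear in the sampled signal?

18.4 MHz

132 MHz mod fs = 19.2 MHz.
19.2 MHz > fs/2 = 18.8 MHz, folds to fs − 19.2 MHz = 18.4 MHz.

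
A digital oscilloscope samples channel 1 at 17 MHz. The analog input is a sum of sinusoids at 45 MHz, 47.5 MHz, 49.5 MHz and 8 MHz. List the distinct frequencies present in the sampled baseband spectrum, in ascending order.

1.5 MHz, 3.5 MHz, 6 MHz, 8 MHz

fs/2 = 8.5 MHz.
45 MHz mod fs = 11 MHz.
11 MHz > fs/2 = 8.5 MHz, folds to fs − 11 MHz = 6 MHz.
47.5 MHz mod fs = 13.5 MHz.
13.5 MHz > fs/2 = 8.5 MHz, folds to fs − 13.5 MHz = 3.5 MHz.
49.5 MHz mod fs = 15.5 MHz.
15.5 MHz > fs/2 = 8.5 MHz, folds to fs − 15.5 MHz = 1.5 MHz.
8 MHz ≤ fs/2 = 8.5 MHz, passes unchanged.
Distinct values: {1.5 MHz, 3.5 MHz, 6 MHz, 8 MHz}.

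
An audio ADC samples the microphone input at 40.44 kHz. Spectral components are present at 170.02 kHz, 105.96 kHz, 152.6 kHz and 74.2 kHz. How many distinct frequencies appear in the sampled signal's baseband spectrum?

4

fs/2 = 20.22 kHz.
170.02 kHz mod fs = 8.26 kHz.
8.26 kHz ≤ fs/2 = 20.22 kHz, appears at 8.26 kHz.
105.96 kHz mod fs = 25.08 kHz.
25.08 kHz > fs/2 = 20.22 kHz, folds to fs − 25.08 kHz = 15.36 kHz.
152.6 kHz mod fs = 31.28 kHz.
31.28 kHz > fs/2 = 20.22 kHz, folds to fs − 31.28 kHz = 9.16 kHz.
74.2 kHz mod fs = 33.76 kHz.
33.76 kHz > fs/2 = 20.22 kHz, folds to fs − 33.76 kHz = 6.68 kHz.
Distinct values: {6.68 kHz, 8.26 kHz, 9.16 kHz, 15.36 kHz} → 4.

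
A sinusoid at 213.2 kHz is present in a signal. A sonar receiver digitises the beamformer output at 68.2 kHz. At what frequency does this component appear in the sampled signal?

8.6 kHz

213.2 kHz mod fs = 8.6 kHz.
8.6 kHz ≤ fs/2 = 34.1 kHz, appears at 8.6 kHz.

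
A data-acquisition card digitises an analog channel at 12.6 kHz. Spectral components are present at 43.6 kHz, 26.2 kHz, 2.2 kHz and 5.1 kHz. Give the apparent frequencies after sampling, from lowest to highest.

fs/2 = 6.3 kHz.
43.6 kHz mod fs = 5.8 kHz.
5.8 kHz ≤ fs/2 = 6.3 kHz, appears at 5.8 kHz.
26.2 kHz mod fs = 1 kHz.
1 kHz ≤ fs/2 = 6.3 kHz, appears at 1 kHz.
2.2 kHz ≤ fs/2 = 6.3 kHz, passes unchanged.
5.1 kHz ≤ fs/2 = 6.3 kHz, passes unchanged.
Distinct values: {1 kHz, 2.2 kHz, 5.1 kHz, 5.8 kHz}.

1 kHz, 2.2 kHz, 5.1 kHz, 5.8 kHz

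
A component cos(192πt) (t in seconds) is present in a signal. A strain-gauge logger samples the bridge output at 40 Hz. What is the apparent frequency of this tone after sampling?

ω = 192π rad/s → f = ω/(2π) = 96 Hz.
96 Hz mod fs = 16 Hz.
16 Hz ≤ fs/2 = 20 Hz, appears at 16 Hz.

16 Hz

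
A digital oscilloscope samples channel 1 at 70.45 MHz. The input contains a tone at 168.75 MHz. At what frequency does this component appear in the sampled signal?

168.75 MHz mod fs = 27.85 MHz.
27.85 MHz ≤ fs/2 = 35.225 MHz, appears at 27.85 MHz.

27.85 MHz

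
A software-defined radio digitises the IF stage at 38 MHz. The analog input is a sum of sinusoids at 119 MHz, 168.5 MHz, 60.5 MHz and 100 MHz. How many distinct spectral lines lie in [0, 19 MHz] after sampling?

fs/2 = 19 MHz.
119 MHz mod fs = 5 MHz.
5 MHz ≤ fs/2 = 19 MHz, appears at 5 MHz.
168.5 MHz mod fs = 16.5 MHz.
16.5 MHz ≤ fs/2 = 19 MHz, appears at 16.5 MHz.
60.5 MHz mod fs = 22.5 MHz.
22.5 MHz > fs/2 = 19 MHz, folds to fs − 22.5 MHz = 15.5 MHz.
100 MHz mod fs = 24 MHz.
24 MHz > fs/2 = 19 MHz, folds to fs − 24 MHz = 14 MHz.
Distinct values: {5 MHz, 14 MHz, 15.5 MHz, 16.5 MHz} → 4.

4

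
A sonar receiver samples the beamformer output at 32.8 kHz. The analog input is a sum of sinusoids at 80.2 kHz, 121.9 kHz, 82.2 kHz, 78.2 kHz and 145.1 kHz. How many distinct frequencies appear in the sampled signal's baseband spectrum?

fs/2 = 16.4 kHz.
80.2 kHz mod fs = 14.6 kHz.
14.6 kHz ≤ fs/2 = 16.4 kHz, appears at 14.6 kHz.
121.9 kHz mod fs = 23.5 kHz.
23.5 kHz > fs/2 = 16.4 kHz, folds to fs − 23.5 kHz = 9.3 kHz.
82.2 kHz mod fs = 16.6 kHz.
16.6 kHz > fs/2 = 16.4 kHz, folds to fs − 16.6 kHz = 16.2 kHz.
78.2 kHz mod fs = 12.6 kHz.
12.6 kHz ≤ fs/2 = 16.4 kHz, appears at 12.6 kHz.
145.1 kHz mod fs = 13.9 kHz.
13.9 kHz ≤ fs/2 = 16.4 kHz, appears at 13.9 kHz.
Distinct values: {9.3 kHz, 12.6 kHz, 13.9 kHz, 14.6 kHz, 16.2 kHz} → 5.

5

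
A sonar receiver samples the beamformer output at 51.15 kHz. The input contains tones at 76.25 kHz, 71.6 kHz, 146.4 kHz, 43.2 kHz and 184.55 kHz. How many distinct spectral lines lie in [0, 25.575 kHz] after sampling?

fs/2 = 25.575 kHz.
76.25 kHz mod fs = 25.1 kHz.
25.1 kHz ≤ fs/2 = 25.575 kHz, appears at 25.1 kHz.
71.6 kHz mod fs = 20.45 kHz.
20.45 kHz ≤ fs/2 = 25.575 kHz, appears at 20.45 kHz.
146.4 kHz mod fs = 44.1 kHz.
44.1 kHz > fs/2 = 25.575 kHz, folds to fs − 44.1 kHz = 7.05 kHz.
43.2 kHz > fs/2 = 25.575 kHz, folds to fs − 43.2 kHz = 7.95 kHz.
184.55 kHz mod fs = 31.1 kHz.
31.1 kHz > fs/2 = 25.575 kHz, folds to fs − 31.1 kHz = 20.05 kHz.
Distinct values: {7.05 kHz, 7.95 kHz, 20.05 kHz, 20.45 kHz, 25.1 kHz} → 5.

5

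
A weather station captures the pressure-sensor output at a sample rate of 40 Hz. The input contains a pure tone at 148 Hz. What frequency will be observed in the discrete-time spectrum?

148 Hz mod fs = 28 Hz.
28 Hz > fs/2 = 20 Hz, folds to fs − 28 Hz = 12 Hz.

12 Hz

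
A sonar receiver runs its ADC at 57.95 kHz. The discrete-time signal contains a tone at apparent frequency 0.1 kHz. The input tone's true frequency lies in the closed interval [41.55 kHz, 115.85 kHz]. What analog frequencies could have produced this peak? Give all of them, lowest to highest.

57.85 kHz, 58.05 kHz, 115.8 kHz

Frequencies that alias to 0.1 kHz are k·fs ± 0.1 kHz for integer k ≥ 0.
k=0: 0.1 kHz.
k=1: 57.85 kHz, 58.05 kHz.
k=2: 115.8 kHz, 116 kHz.
k=3: 173.75 kHz, 173.95 kHz.
Within [41.55 kHz, 115.85 kHz]: 57.85 kHz, 58.05 kHz, 115.8 kHz.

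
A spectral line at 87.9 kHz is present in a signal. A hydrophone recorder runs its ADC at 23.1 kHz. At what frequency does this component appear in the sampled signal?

87.9 kHz mod fs = 18.6 kHz.
18.6 kHz > fs/2 = 11.55 kHz, folds to fs − 18.6 kHz = 4.5 kHz.

4.5 kHz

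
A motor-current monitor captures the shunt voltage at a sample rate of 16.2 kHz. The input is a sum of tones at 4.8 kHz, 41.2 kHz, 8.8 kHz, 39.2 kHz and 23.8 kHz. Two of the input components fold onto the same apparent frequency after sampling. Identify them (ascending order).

fs/2 = 8.1 kHz.
4.8 kHz ≤ fs/2 = 8.1 kHz, passes unchanged.
41.2 kHz mod fs = 8.8 kHz.
8.8 kHz > fs/2 = 8.1 kHz, folds to fs − 8.8 kHz = 7.4 kHz.
8.8 kHz > fs/2 = 8.1 kHz, folds to fs − 8.8 kHz = 7.4 kHz.
39.2 kHz mod fs = 6.8 kHz.
6.8 kHz ≤ fs/2 = 8.1 kHz, appears at 6.8 kHz.
23.8 kHz mod fs = 7.6 kHz.
7.6 kHz ≤ fs/2 = 8.1 kHz, appears at 7.6 kHz.
8.8 kHz and 41.2 kHz both map to 7.4 kHz.

8.8 kHz, 41.2 kHz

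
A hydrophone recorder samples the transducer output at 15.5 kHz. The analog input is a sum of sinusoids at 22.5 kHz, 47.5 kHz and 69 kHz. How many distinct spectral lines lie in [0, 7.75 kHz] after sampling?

2

fs/2 = 7.75 kHz.
22.5 kHz mod fs = 7 kHz.
7 kHz ≤ fs/2 = 7.75 kHz, appears at 7 kHz.
47.5 kHz mod fs = 1 kHz.
1 kHz ≤ fs/2 = 7.75 kHz, appears at 1 kHz.
69 kHz mod fs = 7 kHz.
7 kHz ≤ fs/2 = 7.75 kHz, appears at 7 kHz.
Distinct values: {1 kHz, 7 kHz} → 2.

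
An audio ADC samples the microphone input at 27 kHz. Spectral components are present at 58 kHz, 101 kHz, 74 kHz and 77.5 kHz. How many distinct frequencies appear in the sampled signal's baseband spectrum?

3

fs/2 = 13.5 kHz.
58 kHz mod fs = 4 kHz.
4 kHz ≤ fs/2 = 13.5 kHz, appears at 4 kHz.
101 kHz mod fs = 20 kHz.
20 kHz > fs/2 = 13.5 kHz, folds to fs − 20 kHz = 7 kHz.
74 kHz mod fs = 20 kHz.
20 kHz > fs/2 = 13.5 kHz, folds to fs − 20 kHz = 7 kHz.
77.5 kHz mod fs = 23.5 kHz.
23.5 kHz > fs/2 = 13.5 kHz, folds to fs − 23.5 kHz = 3.5 kHz.
Distinct values: {3.5 kHz, 4 kHz, 7 kHz} → 3.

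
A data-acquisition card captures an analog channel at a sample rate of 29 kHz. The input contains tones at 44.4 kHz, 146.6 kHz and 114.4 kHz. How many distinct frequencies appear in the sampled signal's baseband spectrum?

2

fs/2 = 14.5 kHz.
44.4 kHz mod fs = 15.4 kHz.
15.4 kHz > fs/2 = 14.5 kHz, folds to fs − 15.4 kHz = 13.6 kHz.
146.6 kHz mod fs = 1.6 kHz.
1.6 kHz ≤ fs/2 = 14.5 kHz, appears at 1.6 kHz.
114.4 kHz mod fs = 27.4 kHz.
27.4 kHz > fs/2 = 14.5 kHz, folds to fs − 27.4 kHz = 1.6 kHz.
Distinct values: {1.6 kHz, 13.6 kHz} → 2.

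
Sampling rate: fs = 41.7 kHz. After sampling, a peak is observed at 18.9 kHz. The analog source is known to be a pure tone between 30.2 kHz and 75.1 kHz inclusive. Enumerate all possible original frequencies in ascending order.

60.6 kHz, 64.5 kHz

Frequencies that alias to 18.9 kHz are k·fs ± 18.9 kHz for integer k ≥ 0.
k=0: 18.9 kHz.
k=1: 22.8 kHz, 60.6 kHz.
k=2: 64.5 kHz, 102.3 kHz.
k=3: 106.2 kHz, 144 kHz.
Within [30.2 kHz, 75.1 kHz]: 60.6 kHz, 64.5 kHz.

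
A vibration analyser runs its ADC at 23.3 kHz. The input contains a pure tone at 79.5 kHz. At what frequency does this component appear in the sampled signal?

79.5 kHz mod fs = 9.6 kHz.
9.6 kHz ≤ fs/2 = 11.65 kHz, appears at 9.6 kHz.

9.6 kHz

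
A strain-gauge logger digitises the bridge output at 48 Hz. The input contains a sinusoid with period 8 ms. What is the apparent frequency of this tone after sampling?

19 Hz

T = 8 ms → f = 1/T = 125 Hz.
125 Hz mod fs = 29 Hz.
29 Hz > fs/2 = 24 Hz, folds to fs − 29 Hz = 19 Hz.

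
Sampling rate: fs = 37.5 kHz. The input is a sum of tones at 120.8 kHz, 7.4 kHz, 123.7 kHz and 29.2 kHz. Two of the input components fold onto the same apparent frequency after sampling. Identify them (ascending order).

29.2 kHz, 120.8 kHz

fs/2 = 18.75 kHz.
120.8 kHz mod fs = 8.3 kHz.
8.3 kHz ≤ fs/2 = 18.75 kHz, appears at 8.3 kHz.
7.4 kHz ≤ fs/2 = 18.75 kHz, passes unchanged.
123.7 kHz mod fs = 11.2 kHz.
11.2 kHz ≤ fs/2 = 18.75 kHz, appears at 11.2 kHz.
29.2 kHz > fs/2 = 18.75 kHz, folds to fs − 29.2 kHz = 8.3 kHz.
29.2 kHz and 120.8 kHz both map to 8.3 kHz.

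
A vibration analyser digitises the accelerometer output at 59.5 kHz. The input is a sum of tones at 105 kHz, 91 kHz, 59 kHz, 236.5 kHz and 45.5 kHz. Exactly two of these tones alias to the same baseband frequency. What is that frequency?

14 kHz

fs/2 = 29.75 kHz.
105 kHz mod fs = 45.5 kHz.
45.5 kHz > fs/2 = 29.75 kHz, folds to fs − 45.5 kHz = 14 kHz.
91 kHz mod fs = 31.5 kHz.
31.5 kHz > fs/2 = 29.75 kHz, folds to fs − 31.5 kHz = 28 kHz.
59 kHz > fs/2 = 29.75 kHz, folds to fs − 59 kHz = 0.5 kHz.
236.5 kHz mod fs = 58 kHz.
58 kHz > fs/2 = 29.75 kHz, folds to fs − 58 kHz = 1.5 kHz.
45.5 kHz > fs/2 = 29.75 kHz, folds to fs − 45.5 kHz = 14 kHz.
45.5 kHz and 105 kHz both map to 14 kHz.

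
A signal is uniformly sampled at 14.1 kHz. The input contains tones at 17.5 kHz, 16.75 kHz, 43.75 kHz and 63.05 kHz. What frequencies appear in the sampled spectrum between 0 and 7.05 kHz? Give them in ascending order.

1.45 kHz, 2.65 kHz, 3.4 kHz, 6.65 kHz

fs/2 = 7.05 kHz.
17.5 kHz mod fs = 3.4 kHz.
3.4 kHz ≤ fs/2 = 7.05 kHz, appears at 3.4 kHz.
16.75 kHz mod fs = 2.65 kHz.
2.65 kHz ≤ fs/2 = 7.05 kHz, appears at 2.65 kHz.
43.75 kHz mod fs = 1.45 kHz.
1.45 kHz ≤ fs/2 = 7.05 kHz, appears at 1.45 kHz.
63.05 kHz mod fs = 6.65 kHz.
6.65 kHz ≤ fs/2 = 7.05 kHz, appears at 6.65 kHz.
Distinct values: {1.45 kHz, 2.65 kHz, 3.4 kHz, 6.65 kHz}.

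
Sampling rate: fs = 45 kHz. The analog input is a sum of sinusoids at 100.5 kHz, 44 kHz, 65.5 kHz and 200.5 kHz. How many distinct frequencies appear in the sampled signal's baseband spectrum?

fs/2 = 22.5 kHz.
100.5 kHz mod fs = 10.5 kHz.
10.5 kHz ≤ fs/2 = 22.5 kHz, appears at 10.5 kHz.
44 kHz > fs/2 = 22.5 kHz, folds to fs − 44 kHz = 1 kHz.
65.5 kHz mod fs = 20.5 kHz.
20.5 kHz ≤ fs/2 = 22.5 kHz, appears at 20.5 kHz.
200.5 kHz mod fs = 20.5 kHz.
20.5 kHz ≤ fs/2 = 22.5 kHz, appears at 20.5 kHz.
Distinct values: {1 kHz, 10.5 kHz, 20.5 kHz} → 3.

3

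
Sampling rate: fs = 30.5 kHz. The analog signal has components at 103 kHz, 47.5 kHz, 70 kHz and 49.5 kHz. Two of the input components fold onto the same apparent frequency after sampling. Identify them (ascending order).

fs/2 = 15.25 kHz.
103 kHz mod fs = 11.5 kHz.
11.5 kHz ≤ fs/2 = 15.25 kHz, appears at 11.5 kHz.
47.5 kHz mod fs = 17 kHz.
17 kHz > fs/2 = 15.25 kHz, folds to fs − 17 kHz = 13.5 kHz.
70 kHz mod fs = 9 kHz.
9 kHz ≤ fs/2 = 15.25 kHz, appears at 9 kHz.
49.5 kHz mod fs = 19 kHz.
19 kHz > fs/2 = 15.25 kHz, folds to fs − 19 kHz = 11.5 kHz.
49.5 kHz and 103 kHz both map to 11.5 kHz.

49.5 kHz, 103 kHz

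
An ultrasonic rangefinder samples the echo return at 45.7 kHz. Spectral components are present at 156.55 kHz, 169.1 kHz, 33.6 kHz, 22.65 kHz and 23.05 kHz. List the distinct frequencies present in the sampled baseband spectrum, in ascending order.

12.1 kHz, 13.7 kHz, 19.45 kHz, 22.65 kHz

fs/2 = 22.85 kHz.
156.55 kHz mod fs = 19.45 kHz.
19.45 kHz ≤ fs/2 = 22.85 kHz, appears at 19.45 kHz.
169.1 kHz mod fs = 32 kHz.
32 kHz > fs/2 = 22.85 kHz, folds to fs − 32 kHz = 13.7 kHz.
33.6 kHz > fs/2 = 22.85 kHz, folds to fs − 33.6 kHz = 12.1 kHz.
22.65 kHz ≤ fs/2 = 22.85 kHz, passes unchanged.
23.05 kHz > fs/2 = 22.85 kHz, folds to fs − 23.05 kHz = 22.65 kHz.
Distinct values: {12.1 kHz, 13.7 kHz, 19.45 kHz, 22.65 kHz}.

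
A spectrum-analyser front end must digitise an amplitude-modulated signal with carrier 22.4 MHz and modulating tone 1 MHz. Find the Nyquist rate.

46.8 MHz

AM sidebands sit at fc ± fm = 21.4 MHz and 23.4 MHz.
Highest-frequency component: 23.4 MHz.
Nyquist rate = 2 × 23.4 MHz = 46.8 MHz.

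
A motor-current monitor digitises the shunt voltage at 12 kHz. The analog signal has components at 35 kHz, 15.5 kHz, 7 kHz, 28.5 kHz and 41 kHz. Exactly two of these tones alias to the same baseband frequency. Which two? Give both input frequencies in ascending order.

7 kHz, 41 kHz

fs/2 = 6 kHz.
35 kHz mod fs = 11 kHz.
11 kHz > fs/2 = 6 kHz, folds to fs − 11 kHz = 1 kHz.
15.5 kHz mod fs = 3.5 kHz.
3.5 kHz ≤ fs/2 = 6 kHz, appears at 3.5 kHz.
7 kHz > fs/2 = 6 kHz, folds to fs − 7 kHz = 5 kHz.
28.5 kHz mod fs = 4.5 kHz.
4.5 kHz ≤ fs/2 = 6 kHz, appears at 4.5 kHz.
41 kHz mod fs = 5 kHz.
5 kHz ≤ fs/2 = 6 kHz, appears at 5 kHz.
7 kHz and 41 kHz both map to 5 kHz.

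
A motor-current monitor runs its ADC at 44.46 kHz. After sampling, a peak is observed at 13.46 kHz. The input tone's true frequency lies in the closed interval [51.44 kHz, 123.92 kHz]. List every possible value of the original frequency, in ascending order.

57.92 kHz, 75.46 kHz, 102.38 kHz, 119.92 kHz

Frequencies that alias to 13.46 kHz are k·fs ± 13.46 kHz for integer k ≥ 0.
k=0: 13.46 kHz.
k=1: 31 kHz, 57.92 kHz.
k=2: 75.46 kHz, 102.38 kHz.
k=3: 119.92 kHz, 146.84 kHz.
k=4: 164.38 kHz, 191.3 kHz.
Within [51.44 kHz, 123.92 kHz]: 57.92 kHz, 75.46 kHz, 102.38 kHz, 119.92 kHz.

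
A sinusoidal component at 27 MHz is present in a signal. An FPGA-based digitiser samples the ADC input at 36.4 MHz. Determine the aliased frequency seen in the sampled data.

27 MHz > fs/2 = 18.2 MHz, folds to fs − 27 MHz = 9.4 MHz.

9.4 MHz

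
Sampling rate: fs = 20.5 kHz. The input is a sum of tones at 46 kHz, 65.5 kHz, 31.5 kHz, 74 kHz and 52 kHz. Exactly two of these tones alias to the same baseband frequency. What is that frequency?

fs/2 = 10.25 kHz.
46 kHz mod fs = 5 kHz.
5 kHz ≤ fs/2 = 10.25 kHz, appears at 5 kHz.
65.5 kHz mod fs = 4 kHz.
4 kHz ≤ fs/2 = 10.25 kHz, appears at 4 kHz.
31.5 kHz mod fs = 11 kHz.
11 kHz > fs/2 = 10.25 kHz, folds to fs − 11 kHz = 9.5 kHz.
74 kHz mod fs = 12.5 kHz.
12.5 kHz > fs/2 = 10.25 kHz, folds to fs − 12.5 kHz = 8 kHz.
52 kHz mod fs = 11 kHz.
11 kHz > fs/2 = 10.25 kHz, folds to fs − 11 kHz = 9.5 kHz.
31.5 kHz and 52 kHz both map to 9.5 kHz.

9.5 kHz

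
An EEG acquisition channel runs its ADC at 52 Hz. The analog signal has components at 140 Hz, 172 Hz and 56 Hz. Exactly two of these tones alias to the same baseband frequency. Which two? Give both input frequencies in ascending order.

fs/2 = 26 Hz.
140 Hz mod fs = 36 Hz.
36 Hz > fs/2 = 26 Hz, folds to fs − 36 Hz = 16 Hz.
172 Hz mod fs = 16 Hz.
16 Hz ≤ fs/2 = 26 Hz, appears at 16 Hz.
56 Hz mod fs = 4 Hz.
4 Hz ≤ fs/2 = 26 Hz, appears at 4 Hz.
140 Hz and 172 Hz both map to 16 Hz.

140 Hz, 172 Hz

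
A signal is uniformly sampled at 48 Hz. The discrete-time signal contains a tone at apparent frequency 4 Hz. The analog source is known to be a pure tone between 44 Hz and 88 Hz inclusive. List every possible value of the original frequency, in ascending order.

Frequencies that alias to 4 Hz are k·fs ± 4 Hz for integer k ≥ 0.
k=0: 4 Hz.
k=1: 44 Hz, 52 Hz.
k=2: 92 Hz, 100 Hz.
Within [44 Hz, 88 Hz]: 44 Hz, 52 Hz.

44 Hz, 52 Hz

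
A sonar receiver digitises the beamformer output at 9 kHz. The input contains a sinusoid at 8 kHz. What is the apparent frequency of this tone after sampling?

1 kHz

8 kHz > fs/2 = 4.5 kHz, folds to fs − 8 kHz = 1 kHz.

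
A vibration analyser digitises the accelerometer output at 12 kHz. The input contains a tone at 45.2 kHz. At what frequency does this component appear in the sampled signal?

2.8 kHz

45.2 kHz mod fs = 9.2 kHz.
9.2 kHz > fs/2 = 6 kHz, folds to fs − 9.2 kHz = 2.8 kHz.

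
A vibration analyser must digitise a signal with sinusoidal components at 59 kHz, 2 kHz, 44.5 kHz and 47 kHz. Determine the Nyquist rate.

118 kHz

Highest-frequency component: 59 kHz.
Nyquist rate = 2 × 59 kHz = 118 kHz.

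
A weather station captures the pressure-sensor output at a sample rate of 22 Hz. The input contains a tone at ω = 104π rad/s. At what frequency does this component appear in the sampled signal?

8 Hz

ω = 104π rad/s → f = ω/(2π) = 52 Hz.
52 Hz mod fs = 8 Hz.
8 Hz ≤ fs/2 = 11 Hz, appears at 8 Hz.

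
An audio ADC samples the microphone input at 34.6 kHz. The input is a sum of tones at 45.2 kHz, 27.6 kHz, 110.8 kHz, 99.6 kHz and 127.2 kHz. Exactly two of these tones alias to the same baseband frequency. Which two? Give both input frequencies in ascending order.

fs/2 = 17.3 kHz.
45.2 kHz mod fs = 10.6 kHz.
10.6 kHz ≤ fs/2 = 17.3 kHz, appears at 10.6 kHz.
27.6 kHz > fs/2 = 17.3 kHz, folds to fs − 27.6 kHz = 7 kHz.
110.8 kHz mod fs = 7 kHz.
7 kHz ≤ fs/2 = 17.3 kHz, appears at 7 kHz.
99.6 kHz mod fs = 30.4 kHz.
30.4 kHz > fs/2 = 17.3 kHz, folds to fs − 30.4 kHz = 4.2 kHz.
127.2 kHz mod fs = 23.4 kHz.
23.4 kHz > fs/2 = 17.3 kHz, folds to fs − 23.4 kHz = 11.2 kHz.
27.6 kHz and 110.8 kHz both map to 7 kHz.

27.6 kHz, 110.8 kHz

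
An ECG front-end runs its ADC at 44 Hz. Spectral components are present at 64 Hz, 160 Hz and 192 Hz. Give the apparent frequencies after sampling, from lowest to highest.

16 Hz, 20 Hz

fs/2 = 22 Hz.
64 Hz mod fs = 20 Hz.
20 Hz ≤ fs/2 = 22 Hz, appears at 20 Hz.
160 Hz mod fs = 28 Hz.
28 Hz > fs/2 = 22 Hz, folds to fs − 28 Hz = 16 Hz.
192 Hz mod fs = 16 Hz.
16 Hz ≤ fs/2 = 22 Hz, appears at 16 Hz.
Distinct values: {16 Hz, 20 Hz}.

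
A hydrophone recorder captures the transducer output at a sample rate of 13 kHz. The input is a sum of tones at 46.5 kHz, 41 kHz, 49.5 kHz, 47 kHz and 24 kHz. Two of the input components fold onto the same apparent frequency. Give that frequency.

fs/2 = 6.5 kHz.
46.5 kHz mod fs = 7.5 kHz.
7.5 kHz > fs/2 = 6.5 kHz, folds to fs − 7.5 kHz = 5.5 kHz.
41 kHz mod fs = 2 kHz.
2 kHz ≤ fs/2 = 6.5 kHz, appears at 2 kHz.
49.5 kHz mod fs = 10.5 kHz.
10.5 kHz > fs/2 = 6.5 kHz, folds to fs − 10.5 kHz = 2.5 kHz.
47 kHz mod fs = 8 kHz.
8 kHz > fs/2 = 6.5 kHz, folds to fs − 8 kHz = 5 kHz.
24 kHz mod fs = 11 kHz.
11 kHz > fs/2 = 6.5 kHz, folds to fs − 11 kHz = 2 kHz.
24 kHz and 41 kHz both map to 2 kHz.

2 kHz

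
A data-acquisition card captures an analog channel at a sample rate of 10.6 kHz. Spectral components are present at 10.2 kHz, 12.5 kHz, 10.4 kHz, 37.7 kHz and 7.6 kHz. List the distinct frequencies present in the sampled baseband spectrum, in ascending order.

fs/2 = 5.3 kHz.
10.2 kHz > fs/2 = 5.3 kHz, folds to fs − 10.2 kHz = 0.4 kHz.
12.5 kHz mod fs = 1.9 kHz.
1.9 kHz ≤ fs/2 = 5.3 kHz, appears at 1.9 kHz.
10.4 kHz > fs/2 = 5.3 kHz, folds to fs − 10.4 kHz = 0.2 kHz.
37.7 kHz mod fs = 5.9 kHz.
5.9 kHz > fs/2 = 5.3 kHz, folds to fs − 5.9 kHz = 4.7 kHz.
7.6 kHz > fs/2 = 5.3 kHz, folds to fs − 7.6 kHz = 3 kHz.
Distinct values: {0.2 kHz, 0.4 kHz, 1.9 kHz, 3 kHz, 4.7 kHz}.

0.2 kHz, 0.4 kHz, 1.9 kHz, 3 kHz, 4.7 kHz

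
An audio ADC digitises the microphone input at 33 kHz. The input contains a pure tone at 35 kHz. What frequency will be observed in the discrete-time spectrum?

35 kHz mod fs = 2 kHz.
2 kHz ≤ fs/2 = 16.5 kHz, appears at 2 kHz.

2 kHz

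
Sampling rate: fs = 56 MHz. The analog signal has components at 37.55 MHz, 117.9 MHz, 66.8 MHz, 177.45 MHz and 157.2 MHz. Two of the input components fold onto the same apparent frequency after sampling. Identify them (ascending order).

fs/2 = 28 MHz.
37.55 MHz > fs/2 = 28 MHz, folds to fs − 37.55 MHz = 18.45 MHz.
117.9 MHz mod fs = 5.9 MHz.
5.9 MHz ≤ fs/2 = 28 MHz, appears at 5.9 MHz.
66.8 MHz mod fs = 10.8 MHz.
10.8 MHz ≤ fs/2 = 28 MHz, appears at 10.8 MHz.
177.45 MHz mod fs = 9.45 MHz.
9.45 MHz ≤ fs/2 = 28 MHz, appears at 9.45 MHz.
157.2 MHz mod fs = 45.2 MHz.
45.2 MHz > fs/2 = 28 MHz, folds to fs − 45.2 MHz = 10.8 MHz.
66.8 MHz and 157.2 MHz both map to 10.8 MHz.

66.8 MHz, 157.2 MHz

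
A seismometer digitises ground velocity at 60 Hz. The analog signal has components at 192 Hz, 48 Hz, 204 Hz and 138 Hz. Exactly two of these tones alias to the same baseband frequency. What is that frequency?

fs/2 = 30 Hz.
192 Hz mod fs = 12 Hz.
12 Hz ≤ fs/2 = 30 Hz, appears at 12 Hz.
48 Hz > fs/2 = 30 Hz, folds to fs − 48 Hz = 12 Hz.
204 Hz mod fs = 24 Hz.
24 Hz ≤ fs/2 = 30 Hz, appears at 24 Hz.
138 Hz mod fs = 18 Hz.
18 Hz ≤ fs/2 = 30 Hz, appears at 18 Hz.
48 Hz and 192 Hz both map to 12 Hz.

12 Hz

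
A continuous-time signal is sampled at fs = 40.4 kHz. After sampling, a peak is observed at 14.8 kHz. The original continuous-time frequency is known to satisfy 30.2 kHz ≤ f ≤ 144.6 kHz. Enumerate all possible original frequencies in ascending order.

Frequencies that alias to 14.8 kHz are k·fs ± 14.8 kHz for integer k ≥ 0.
k=0: 14.8 kHz.
k=1: 25.6 kHz, 55.2 kHz.
k=2: 66 kHz, 95.6 kHz.
k=3: 106.4 kHz, 136 kHz.
k=4: 146.8 kHz, 176.4 kHz.
Within [30.2 kHz, 144.6 kHz]: 55.2 kHz, 66 kHz, 95.6 kHz, 106.4 kHz, 136 kHz.

55.2 kHz, 66 kHz, 95.6 kHz, 106.4 kHz, 136 kHz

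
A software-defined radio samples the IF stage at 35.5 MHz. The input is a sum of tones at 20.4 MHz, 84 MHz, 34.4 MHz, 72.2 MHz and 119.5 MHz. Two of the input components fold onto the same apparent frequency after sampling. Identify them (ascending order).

84 MHz, 119.5 MHz

fs/2 = 17.75 MHz.
20.4 MHz > fs/2 = 17.75 MHz, folds to fs − 20.4 MHz = 15.1 MHz.
84 MHz mod fs = 13 MHz.
13 MHz ≤ fs/2 = 17.75 MHz, appears at 13 MHz.
34.4 MHz > fs/2 = 17.75 MHz, folds to fs − 34.4 MHz = 1.1 MHz.
72.2 MHz mod fs = 1.2 MHz.
1.2 MHz ≤ fs/2 = 17.75 MHz, appears at 1.2 MHz.
119.5 MHz mod fs = 13 MHz.
13 MHz ≤ fs/2 = 17.75 MHz, appears at 13 MHz.
84 MHz and 119.5 MHz both map to 13 MHz.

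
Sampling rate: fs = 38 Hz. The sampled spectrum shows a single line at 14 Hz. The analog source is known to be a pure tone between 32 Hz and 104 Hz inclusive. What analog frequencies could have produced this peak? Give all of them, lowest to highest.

52 Hz, 62 Hz, 90 Hz, 100 Hz

Frequencies that alias to 14 Hz are k·fs ± 14 Hz for integer k ≥ 0.
k=0: 14 Hz.
k=1: 24 Hz, 52 Hz.
k=2: 62 Hz, 90 Hz.
k=3: 100 Hz, 128 Hz.
k=4: 138 Hz, 166 Hz.
Within [32 Hz, 104 Hz]: 52 Hz, 62 Hz, 90 Hz, 100 Hz.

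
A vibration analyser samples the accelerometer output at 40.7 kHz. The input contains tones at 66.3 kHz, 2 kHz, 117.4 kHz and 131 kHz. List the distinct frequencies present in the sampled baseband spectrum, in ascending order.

fs/2 = 20.35 kHz.
66.3 kHz mod fs = 25.6 kHz.
25.6 kHz > fs/2 = 20.35 kHz, folds to fs − 25.6 kHz = 15.1 kHz.
2 kHz ≤ fs/2 = 20.35 kHz, passes unchanged.
117.4 kHz mod fs = 36 kHz.
36 kHz > fs/2 = 20.35 kHz, folds to fs − 36 kHz = 4.7 kHz.
131 kHz mod fs = 8.9 kHz.
8.9 kHz ≤ fs/2 = 20.35 kHz, appears at 8.9 kHz.
Distinct values: {2 kHz, 4.7 kHz, 8.9 kHz, 15.1 kHz}.

2 kHz, 4.7 kHz, 8.9 kHz, 15.1 kHz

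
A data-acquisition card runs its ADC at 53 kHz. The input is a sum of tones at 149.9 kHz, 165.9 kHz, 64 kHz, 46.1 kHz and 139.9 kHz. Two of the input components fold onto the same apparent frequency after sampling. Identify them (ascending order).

fs/2 = 26.5 kHz.
149.9 kHz mod fs = 43.9 kHz.
43.9 kHz > fs/2 = 26.5 kHz, folds to fs − 43.9 kHz = 9.1 kHz.
165.9 kHz mod fs = 6.9 kHz.
6.9 kHz ≤ fs/2 = 26.5 kHz, appears at 6.9 kHz.
64 kHz mod fs = 11 kHz.
11 kHz ≤ fs/2 = 26.5 kHz, appears at 11 kHz.
46.1 kHz > fs/2 = 26.5 kHz, folds to fs − 46.1 kHz = 6.9 kHz.
139.9 kHz mod fs = 33.9 kHz.
33.9 kHz > fs/2 = 26.5 kHz, folds to fs − 33.9 kHz = 19.1 kHz.
46.1 kHz and 165.9 kHz both map to 6.9 kHz.

46.1 kHz, 165.9 kHz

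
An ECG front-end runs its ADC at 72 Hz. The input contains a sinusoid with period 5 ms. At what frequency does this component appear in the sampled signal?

T = 5 ms → f = 1/T = 200 Hz.
200 Hz mod fs = 56 Hz.
56 Hz > fs/2 = 36 Hz, folds to fs − 56 Hz = 16 Hz.

16 Hz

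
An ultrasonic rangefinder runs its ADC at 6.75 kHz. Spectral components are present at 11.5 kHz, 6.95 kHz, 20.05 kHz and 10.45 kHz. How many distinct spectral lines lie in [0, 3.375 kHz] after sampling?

fs/2 = 3.375 kHz.
11.5 kHz mod fs = 4.75 kHz.
4.75 kHz > fs/2 = 3.375 kHz, folds to fs − 4.75 kHz = 2 kHz.
6.95 kHz mod fs = 0.2 kHz.
0.2 kHz ≤ fs/2 = 3.375 kHz, appears at 0.2 kHz.
20.05 kHz mod fs = 6.55 kHz.
6.55 kHz > fs/2 = 3.375 kHz, folds to fs − 6.55 kHz = 0.2 kHz.
10.45 kHz mod fs = 3.7 kHz.
3.7 kHz > fs/2 = 3.375 kHz, folds to fs − 3.7 kHz = 3.05 kHz.
Distinct values: {0.2 kHz, 2 kHz, 3.05 kHz} → 3.

3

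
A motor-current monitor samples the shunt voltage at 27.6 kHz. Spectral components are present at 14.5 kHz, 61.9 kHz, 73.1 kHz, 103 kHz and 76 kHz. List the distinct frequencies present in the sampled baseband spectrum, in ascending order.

6.7 kHz, 6.8 kHz, 7.4 kHz, 9.7 kHz, 13.1 kHz

fs/2 = 13.8 kHz.
14.5 kHz > fs/2 = 13.8 kHz, folds to fs − 14.5 kHz = 13.1 kHz.
61.9 kHz mod fs = 6.7 kHz.
6.7 kHz ≤ fs/2 = 13.8 kHz, appears at 6.7 kHz.
73.1 kHz mod fs = 17.9 kHz.
17.9 kHz > fs/2 = 13.8 kHz, folds to fs − 17.9 kHz = 9.7 kHz.
103 kHz mod fs = 20.2 kHz.
20.2 kHz > fs/2 = 13.8 kHz, folds to fs − 20.2 kHz = 7.4 kHz.
76 kHz mod fs = 20.8 kHz.
20.8 kHz > fs/2 = 13.8 kHz, folds to fs − 20.8 kHz = 6.8 kHz.
Distinct values: {6.7 kHz, 6.8 kHz, 7.4 kHz, 9.7 kHz, 13.1 kHz}.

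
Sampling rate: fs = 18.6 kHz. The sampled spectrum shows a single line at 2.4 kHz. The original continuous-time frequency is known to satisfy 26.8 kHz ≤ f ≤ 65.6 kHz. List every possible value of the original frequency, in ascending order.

Frequencies that alias to 2.4 kHz are k·fs ± 2.4 kHz for integer k ≥ 0.
k=0: 2.4 kHz.
k=1: 16.2 kHz, 21 kHz.
k=2: 34.8 kHz, 39.6 kHz.
k=3: 53.4 kHz, 58.2 kHz.
k=4: 72 kHz, 76.8 kHz.
Within [26.8 kHz, 65.6 kHz]: 34.8 kHz, 39.6 kHz, 53.4 kHz, 58.2 kHz.

34.8 kHz, 39.6 kHz, 53.4 kHz, 58.2 kHz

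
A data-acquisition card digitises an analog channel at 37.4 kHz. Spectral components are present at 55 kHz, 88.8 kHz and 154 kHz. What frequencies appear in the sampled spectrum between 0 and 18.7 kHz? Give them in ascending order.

fs/2 = 18.7 kHz.
55 kHz mod fs = 17.6 kHz.
17.6 kHz ≤ fs/2 = 18.7 kHz, appears at 17.6 kHz.
88.8 kHz mod fs = 14 kHz.
14 kHz ≤ fs/2 = 18.7 kHz, appears at 14 kHz.
154 kHz mod fs = 4.4 kHz.
4.4 kHz ≤ fs/2 = 18.7 kHz, appears at 4.4 kHz.
Distinct values: {4.4 kHz, 14 kHz, 17.6 kHz}.

4.4 kHz, 14 kHz, 17.6 kHz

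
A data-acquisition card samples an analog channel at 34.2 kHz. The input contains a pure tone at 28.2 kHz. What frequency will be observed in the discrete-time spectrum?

28.2 kHz > fs/2 = 17.1 kHz, folds to fs − 28.2 kHz = 6 kHz.

6 kHz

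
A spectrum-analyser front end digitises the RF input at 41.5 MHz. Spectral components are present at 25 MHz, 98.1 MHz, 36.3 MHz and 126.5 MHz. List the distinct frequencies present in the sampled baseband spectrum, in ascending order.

2 MHz, 5.2 MHz, 15.1 MHz, 16.5 MHz

fs/2 = 20.75 MHz.
25 MHz > fs/2 = 20.75 MHz, folds to fs − 25 MHz = 16.5 MHz.
98.1 MHz mod fs = 15.1 MHz.
15.1 MHz ≤ fs/2 = 20.75 MHz, appears at 15.1 MHz.
36.3 MHz > fs/2 = 20.75 MHz, folds to fs − 36.3 MHz = 5.2 MHz.
126.5 MHz mod fs = 2 MHz.
2 MHz ≤ fs/2 = 20.75 MHz, appears at 2 MHz.
Distinct values: {2 MHz, 5.2 MHz, 15.1 MHz, 16.5 MHz}.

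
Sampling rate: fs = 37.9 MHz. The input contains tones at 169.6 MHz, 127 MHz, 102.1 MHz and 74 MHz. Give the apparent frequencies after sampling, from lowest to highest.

fs/2 = 18.95 MHz.
169.6 MHz mod fs = 18 MHz.
18 MHz ≤ fs/2 = 18.95 MHz, appears at 18 MHz.
127 MHz mod fs = 13.3 MHz.
13.3 MHz ≤ fs/2 = 18.95 MHz, appears at 13.3 MHz.
102.1 MHz mod fs = 26.3 MHz.
26.3 MHz > fs/2 = 18.95 MHz, folds to fs − 26.3 MHz = 11.6 MHz.
74 MHz mod fs = 36.1 MHz.
36.1 MHz > fs/2 = 18.95 MHz, folds to fs − 36.1 MHz = 1.8 MHz.
Distinct values: {1.8 MHz, 11.6 MHz, 13.3 MHz, 18 MHz}.

1.8 MHz, 11.6 MHz, 13.3 MHz, 18 MHz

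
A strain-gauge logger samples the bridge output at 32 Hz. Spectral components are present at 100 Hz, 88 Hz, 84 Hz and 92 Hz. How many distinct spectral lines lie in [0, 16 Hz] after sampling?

3

fs/2 = 16 Hz.
100 Hz mod fs = 4 Hz.
4 Hz ≤ fs/2 = 16 Hz, appears at 4 Hz.
88 Hz mod fs = 24 Hz.
24 Hz > fs/2 = 16 Hz, folds to fs − 24 Hz = 8 Hz.
84 Hz mod fs = 20 Hz.
20 Hz > fs/2 = 16 Hz, folds to fs − 20 Hz = 12 Hz.
92 Hz mod fs = 28 Hz.
28 Hz > fs/2 = 16 Hz, folds to fs − 28 Hz = 4 Hz.
Distinct values: {4 Hz, 8 Hz, 12 Hz} → 3.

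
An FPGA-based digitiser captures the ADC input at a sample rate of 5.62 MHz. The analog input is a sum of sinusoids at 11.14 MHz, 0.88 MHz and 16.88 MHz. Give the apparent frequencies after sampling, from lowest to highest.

fs/2 = 2.81 MHz.
11.14 MHz mod fs = 5.52 MHz.
5.52 MHz > fs/2 = 2.81 MHz, folds to fs − 5.52 MHz = 0.1 MHz.
0.88 MHz ≤ fs/2 = 2.81 MHz, passes unchanged.
16.88 MHz mod fs = 0.02 MHz.
0.02 MHz ≤ fs/2 = 2.81 MHz, appears at 0.02 MHz.
Distinct values: {0.02 MHz, 0.1 MHz, 0.88 MHz}.

0.02 MHz, 0.1 MHz, 0.88 MHz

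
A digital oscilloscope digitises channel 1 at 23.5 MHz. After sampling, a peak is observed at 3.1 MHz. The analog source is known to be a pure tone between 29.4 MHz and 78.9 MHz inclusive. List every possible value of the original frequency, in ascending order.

Frequencies that alias to 3.1 MHz are k·fs ± 3.1 MHz for integer k ≥ 0.
k=0: 3.1 MHz.
k=1: 20.4 MHz, 26.6 MHz.
k=2: 43.9 MHz, 50.1 MHz.
k=3: 67.4 MHz, 73.6 MHz.
k=4: 90.9 MHz, 97.1 MHz.
Within [29.4 MHz, 78.9 MHz]: 43.9 MHz, 50.1 MHz, 67.4 MHz, 73.6 MHz.

43.9 MHz, 50.1 MHz, 67.4 MHz, 73.6 MHz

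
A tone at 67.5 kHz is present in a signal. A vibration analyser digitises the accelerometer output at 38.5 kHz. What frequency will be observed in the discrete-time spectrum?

67.5 kHz mod fs = 29 kHz.
29 kHz > fs/2 = 19.25 kHz, folds to fs − 29 kHz = 9.5 kHz.

9.5 kHz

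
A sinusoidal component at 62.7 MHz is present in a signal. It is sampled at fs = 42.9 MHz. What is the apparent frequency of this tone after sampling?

19.8 MHz

62.7 MHz mod fs = 19.8 MHz.
19.8 MHz ≤ fs/2 = 21.45 MHz, appears at 19.8 MHz.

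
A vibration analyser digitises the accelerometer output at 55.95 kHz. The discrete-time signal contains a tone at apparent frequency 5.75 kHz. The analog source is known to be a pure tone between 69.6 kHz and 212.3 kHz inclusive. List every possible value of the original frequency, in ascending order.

106.15 kHz, 117.65 kHz, 162.1 kHz, 173.6 kHz

Frequencies that alias to 5.75 kHz are k·fs ± 5.75 kHz for integer k ≥ 0.
k=0: 5.75 kHz.
k=1: 50.2 kHz, 61.7 kHz.
k=2: 106.15 kHz, 117.65 kHz.
k=3: 162.1 kHz, 173.6 kHz.
k=4: 218.05 kHz, 229.55 kHz.
Within [69.6 kHz, 212.3 kHz]: 106.15 kHz, 117.65 kHz, 162.1 kHz, 173.6 kHz.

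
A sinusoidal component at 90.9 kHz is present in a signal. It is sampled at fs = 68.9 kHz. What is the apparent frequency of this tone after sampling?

22 kHz

90.9 kHz mod fs = 22 kHz.
22 kHz ≤ fs/2 = 34.45 kHz, appears at 22 kHz.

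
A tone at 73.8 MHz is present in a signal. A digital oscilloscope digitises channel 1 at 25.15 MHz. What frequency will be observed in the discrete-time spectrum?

73.8 MHz mod fs = 23.5 MHz.
23.5 MHz > fs/2 = 12.575 MHz, folds to fs − 23.5 MHz = 1.65 MHz.

1.65 MHz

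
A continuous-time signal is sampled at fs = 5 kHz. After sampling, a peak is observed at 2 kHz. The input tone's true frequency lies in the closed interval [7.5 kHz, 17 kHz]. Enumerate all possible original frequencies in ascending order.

Frequencies that alias to 2 kHz are k·fs ± 2 kHz for integer k ≥ 0.
k=0: 2 kHz.
k=1: 3 kHz, 7 kHz.
k=2: 8 kHz, 12 kHz.
k=3: 13 kHz, 17 kHz.
k=4: 18 kHz, 22 kHz.
Within [7.5 kHz, 17 kHz]: 8 kHz, 12 kHz, 13 kHz, 17 kHz.

8 kHz, 12 kHz, 13 kHz, 17 kHz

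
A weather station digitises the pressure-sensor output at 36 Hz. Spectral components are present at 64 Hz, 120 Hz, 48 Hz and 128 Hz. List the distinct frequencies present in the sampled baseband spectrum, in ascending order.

fs/2 = 18 Hz.
64 Hz mod fs = 28 Hz.
28 Hz > fs/2 = 18 Hz, folds to fs − 28 Hz = 8 Hz.
120 Hz mod fs = 12 Hz.
12 Hz ≤ fs/2 = 18 Hz, appears at 12 Hz.
48 Hz mod fs = 12 Hz.
12 Hz ≤ fs/2 = 18 Hz, appears at 12 Hz.
128 Hz mod fs = 20 Hz.
20 Hz > fs/2 = 18 Hz, folds to fs − 20 Hz = 16 Hz.
Distinct values: {8 Hz, 12 Hz, 16 Hz}.

8 Hz, 12 Hz, 16 Hz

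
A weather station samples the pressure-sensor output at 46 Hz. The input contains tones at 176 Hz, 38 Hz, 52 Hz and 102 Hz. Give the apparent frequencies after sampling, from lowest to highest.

6 Hz, 8 Hz, 10 Hz

fs/2 = 23 Hz.
176 Hz mod fs = 38 Hz.
38 Hz > fs/2 = 23 Hz, folds to fs − 38 Hz = 8 Hz.
38 Hz > fs/2 = 23 Hz, folds to fs − 38 Hz = 8 Hz.
52 Hz mod fs = 6 Hz.
6 Hz ≤ fs/2 = 23 Hz, appears at 6 Hz.
102 Hz mod fs = 10 Hz.
10 Hz ≤ fs/2 = 23 Hz, appears at 10 Hz.
Distinct values: {6 Hz, 8 Hz, 10 Hz}.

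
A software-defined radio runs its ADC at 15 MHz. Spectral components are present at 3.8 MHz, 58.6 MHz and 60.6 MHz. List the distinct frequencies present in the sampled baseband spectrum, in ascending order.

fs/2 = 7.5 MHz.
3.8 MHz ≤ fs/2 = 7.5 MHz, passes unchanged.
58.6 MHz mod fs = 13.6 MHz.
13.6 MHz > fs/2 = 7.5 MHz, folds to fs − 13.6 MHz = 1.4 MHz.
60.6 MHz mod fs = 0.6 MHz.
0.6 MHz ≤ fs/2 = 7.5 MHz, appears at 0.6 MHz.
Distinct values: {0.6 MHz, 1.4 MHz, 3.8 MHz}.

0.6 MHz, 1.4 MHz, 3.8 MHz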